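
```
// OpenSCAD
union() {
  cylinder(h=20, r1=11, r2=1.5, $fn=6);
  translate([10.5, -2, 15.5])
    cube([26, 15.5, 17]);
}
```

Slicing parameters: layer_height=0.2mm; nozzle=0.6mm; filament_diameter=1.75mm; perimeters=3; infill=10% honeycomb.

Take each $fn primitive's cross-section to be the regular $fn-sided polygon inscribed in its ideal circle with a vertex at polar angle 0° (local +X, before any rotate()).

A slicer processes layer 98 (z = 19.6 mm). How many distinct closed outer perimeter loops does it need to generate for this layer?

2

At z = 19.6 mm: the cone: at t=0.980 of its height the radius interpolates to r₁+(r₂−r₁)t = 1.690, giving a regular 6-gon of that circumradius; the cube at (10.5, -2) is present — its section is the full 26×15.5 rectangle; Combining (union): the 2 present regions are separate (no shared area or edge), so areas and boundary lengths simply add and each stays a separate island — 2 connected regions. The result has 2 disconnected regions.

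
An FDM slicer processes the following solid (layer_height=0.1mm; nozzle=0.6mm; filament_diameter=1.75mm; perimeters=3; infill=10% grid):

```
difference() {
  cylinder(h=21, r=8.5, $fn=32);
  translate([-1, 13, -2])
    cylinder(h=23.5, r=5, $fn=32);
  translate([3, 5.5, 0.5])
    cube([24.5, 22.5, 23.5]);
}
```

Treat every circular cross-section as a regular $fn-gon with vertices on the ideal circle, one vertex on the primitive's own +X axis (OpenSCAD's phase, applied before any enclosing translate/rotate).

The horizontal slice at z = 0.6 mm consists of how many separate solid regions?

1

At z = 0.6 mm: the r=8.5 cylinder contributes a regular 32-gon of circumradius 8.5; the r=5 cylinder at (-1, 13) gives a regular 32-gon of circumradius 5 (constant along its height); the cube at (3, 5.5) is present — its section is the full 24.5×22.5 rectangle; Taking the first minus the rest: starting from the r=8.5 cylinder, the r=5 cylinder at (-1, 13) partially overlaps it — only the 0.90 mm² overlap (of its 78.04 mm²) is removed, clipping the outline; the 24.5×22.5 cube at (3, 5.5) partially overlaps it — only the 4.93 mm² overlap (of its 551.25 mm²) is removed, clipping the outline — 1 connected region. The result has 1 disconnected region.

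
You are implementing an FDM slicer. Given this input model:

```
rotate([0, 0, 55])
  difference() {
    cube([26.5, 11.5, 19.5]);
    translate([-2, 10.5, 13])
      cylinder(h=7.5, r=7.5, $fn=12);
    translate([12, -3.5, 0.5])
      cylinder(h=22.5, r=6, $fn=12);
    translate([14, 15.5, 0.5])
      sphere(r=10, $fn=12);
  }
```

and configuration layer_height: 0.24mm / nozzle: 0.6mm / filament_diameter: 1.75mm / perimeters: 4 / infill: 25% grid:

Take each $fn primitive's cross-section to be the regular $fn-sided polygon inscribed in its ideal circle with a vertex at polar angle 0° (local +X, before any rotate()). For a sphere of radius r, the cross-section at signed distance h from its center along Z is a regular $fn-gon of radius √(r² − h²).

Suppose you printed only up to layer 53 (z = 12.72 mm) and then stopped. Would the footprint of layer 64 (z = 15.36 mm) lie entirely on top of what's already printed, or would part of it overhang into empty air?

entirely on top

Compare the two slices. At z = 12.72: the cube is present — its section is the full 26.5×11.5 rectangle (area 304.75 mm²); the cylinder at (-2, 10.5) does not reach this height (z outside [13, 20.5]); the cylinder at (12, -3.5): section is a regular 12-gon, circumradius r=6 (area = (12/2)·6.000²·sin(360°/12) = 108.00 mm²); the sphere at (14, 15.5) is absent (|z−center|=12.220 > r=10); Subtracting the remaining from the first: starting from the 26.5×11.5 cube (304.75 mm²), the r=6 cylinder at (12, -3.5) partially overlaps it — only the 15.47 mm² overlap (of its 108.00 mm²) is removed, clipping the outline — area = 289.28 mm²; (rotated 55° about Z; rotation is an isometry so areas/perimeters/island counts are preserved). At z = 15.36: the cube is present — its section is the full 26.5×11.5 rectangle (area 304.75 mm²); the cylinder at (-2, 10.5): section is a regular 12-gon, circumradius r=7.5 (area = (12/2)·7.500²·sin(360°/12) = 168.75 mm²); the cylinder at (12, -3.5): section is a regular 12-gon, circumradius r=6 (area = (12/2)·6.000²·sin(360°/12) = 108.00 mm²); the sphere at (14, 15.5) is absent (|z−center|=14.860 > r=10); Subtracting the remaining from the first: starting from the 26.5×11.5 cube (304.75 mm²), the r=7.5 cylinder at (-2, 10.5) partially overlaps it — only the 33.09 mm² overlap (of its 168.75 mm²) is removed, clipping the outline; the r=6 cylinder at (12, -3.5) partially overlaps it — only the 15.47 mm² overlap (of its 108.00 mm²) is removed, clipping the outline — area = 256.20 mm²; (rotated 55° about Z; rotation is an isometry so areas/perimeters/island counts are preserved). Checking containment: the cross-section at z = 15.36 is a subset of the cross-section at z = 12.72.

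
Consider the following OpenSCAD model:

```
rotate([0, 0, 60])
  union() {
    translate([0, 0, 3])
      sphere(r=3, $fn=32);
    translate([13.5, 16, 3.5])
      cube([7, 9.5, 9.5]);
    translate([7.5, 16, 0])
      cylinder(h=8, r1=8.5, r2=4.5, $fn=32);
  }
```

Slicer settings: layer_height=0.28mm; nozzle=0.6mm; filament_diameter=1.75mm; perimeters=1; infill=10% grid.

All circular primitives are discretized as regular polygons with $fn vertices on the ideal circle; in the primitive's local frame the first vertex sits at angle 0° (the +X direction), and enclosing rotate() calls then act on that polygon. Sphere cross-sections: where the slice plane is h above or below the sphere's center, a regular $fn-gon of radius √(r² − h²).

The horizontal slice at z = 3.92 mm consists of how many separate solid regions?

2

At z = 3.92 mm: the r=3 sphere slices to a regular 32-gon of circumradius 2.855 (√(r²−h²) with h=0.92 from center); the cube at (13.5, 16) (footprint 7×9.5) is included at this height; the cone at (7.5, 16): at t=0.490 of its height the radius interpolates to r₁+(r₂−r₁)t = 6.540, giving a regular 32-gon of that circumradius; Taking the union: the regions partially overlap (shared area 0.89 mm²), so overlapping operands fuse into one piece — 2 connected regions; (whole slice rotated 60° about Z — lengths, areas and connectivity unchanged). The result has 2 disconnected regions.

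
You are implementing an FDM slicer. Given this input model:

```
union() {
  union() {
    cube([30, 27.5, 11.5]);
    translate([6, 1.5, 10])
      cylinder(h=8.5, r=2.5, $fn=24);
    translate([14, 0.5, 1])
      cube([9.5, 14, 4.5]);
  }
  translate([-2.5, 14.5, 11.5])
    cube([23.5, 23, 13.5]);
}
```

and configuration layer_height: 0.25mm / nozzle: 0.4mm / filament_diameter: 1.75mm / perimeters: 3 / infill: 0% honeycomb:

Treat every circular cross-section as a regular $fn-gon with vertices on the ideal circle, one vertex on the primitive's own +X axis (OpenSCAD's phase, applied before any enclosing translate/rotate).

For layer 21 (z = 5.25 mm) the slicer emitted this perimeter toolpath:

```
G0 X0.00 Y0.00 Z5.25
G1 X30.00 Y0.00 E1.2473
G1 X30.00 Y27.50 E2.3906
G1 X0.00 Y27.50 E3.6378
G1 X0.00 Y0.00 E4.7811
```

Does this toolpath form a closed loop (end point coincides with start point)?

yes

Start point (G0): (0.00, 0.00). End point (last G1): the path returns to the start — closed.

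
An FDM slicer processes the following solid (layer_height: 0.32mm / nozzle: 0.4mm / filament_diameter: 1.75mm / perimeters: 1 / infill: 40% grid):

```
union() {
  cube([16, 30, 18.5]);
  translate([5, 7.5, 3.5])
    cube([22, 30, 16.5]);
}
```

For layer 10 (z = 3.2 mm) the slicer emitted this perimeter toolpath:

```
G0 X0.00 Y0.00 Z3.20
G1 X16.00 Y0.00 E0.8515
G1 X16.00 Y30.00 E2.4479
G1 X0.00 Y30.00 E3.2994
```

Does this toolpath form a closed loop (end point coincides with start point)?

Start point (G0): (0.00, 0.00). End point (last G1): the path does not return to the start — open.

no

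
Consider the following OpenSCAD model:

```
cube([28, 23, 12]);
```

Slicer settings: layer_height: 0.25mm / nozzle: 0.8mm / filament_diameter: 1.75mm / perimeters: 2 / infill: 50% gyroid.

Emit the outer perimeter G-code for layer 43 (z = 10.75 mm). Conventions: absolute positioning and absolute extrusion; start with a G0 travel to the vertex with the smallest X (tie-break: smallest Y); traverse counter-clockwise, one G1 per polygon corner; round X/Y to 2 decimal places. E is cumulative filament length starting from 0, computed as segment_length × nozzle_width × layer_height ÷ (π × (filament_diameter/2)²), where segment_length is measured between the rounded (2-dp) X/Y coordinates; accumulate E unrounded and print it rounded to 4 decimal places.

G0 X0.00 Y0.00 Z10.75
G1 X28.00 Y0.00 E2.3282
G1 X28.00 Y23.00 E4.2407
G1 X0.00 Y23.00 E6.5689
G1 X0.00 Y0.00 E8.4813

At z = 10.75 mm: the cube (footprint 28×23) is included at this height. The outline is a single polygon with 4 vertices. Extrusion per mm of travel: 0.8 × 0.25 / (π × 0.875²) = 0.083150. Accumulating E over each segment gives final E = 8.4813.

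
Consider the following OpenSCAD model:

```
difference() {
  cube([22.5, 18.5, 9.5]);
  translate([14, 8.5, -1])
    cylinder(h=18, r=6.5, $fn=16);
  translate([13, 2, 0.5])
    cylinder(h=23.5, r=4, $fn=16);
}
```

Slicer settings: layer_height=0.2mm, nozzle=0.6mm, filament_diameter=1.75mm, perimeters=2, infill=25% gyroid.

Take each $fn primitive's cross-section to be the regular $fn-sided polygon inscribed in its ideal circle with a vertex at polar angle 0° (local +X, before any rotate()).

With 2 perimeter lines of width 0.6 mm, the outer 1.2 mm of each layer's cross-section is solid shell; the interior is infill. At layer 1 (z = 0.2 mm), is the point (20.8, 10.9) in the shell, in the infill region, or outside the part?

At z = 0.2 mm: the cube is present — its section is the full 22.5×18.5 rectangle; the cylinder at (14, 8.5): section is a regular 16-gon, circumradius r=6.5; the cylinder at (13, 2) is absent (z outside [0.5, 24]); Taking the first minus the rest: starting from the 22.5×18.5 cube, the r=6.5 cylinder at (14, 8.5) lies wholly inside it (removes its full 129.35 mm² and its 40.58 mm outline becomes a hole wall) — 1 connected region with 1 hole. Overall, the cross-section is one region with 1 hole. The nearest boundary edge runs (20.50, 8.50)→(20.01, 10.99); distance from the point to it = 0.76 mm. The point is inside the cross-section, 0.76 mm from the nearest boundary — within the 1.2 mm shell band (2 × 0.6).

shell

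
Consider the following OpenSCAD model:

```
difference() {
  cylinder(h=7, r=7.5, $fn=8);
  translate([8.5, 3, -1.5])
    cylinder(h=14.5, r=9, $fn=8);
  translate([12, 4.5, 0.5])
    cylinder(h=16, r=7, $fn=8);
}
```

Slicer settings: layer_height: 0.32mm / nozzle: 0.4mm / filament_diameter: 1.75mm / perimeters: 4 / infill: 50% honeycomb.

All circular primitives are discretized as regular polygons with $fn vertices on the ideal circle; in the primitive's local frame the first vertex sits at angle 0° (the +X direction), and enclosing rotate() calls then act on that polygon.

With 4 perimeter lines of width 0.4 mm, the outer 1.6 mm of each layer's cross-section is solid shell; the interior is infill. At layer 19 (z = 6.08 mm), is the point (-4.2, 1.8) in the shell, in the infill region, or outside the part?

At z = 6.08 mm: the r=7.5 cylinder gives a regular 8-gon of circumradius 7.5 (constant along its height); the cylinder at (8.5, 3): section is a regular 8-gon, circumradius r=9; the r=7 cylinder at (12, 4.5) contributes a regular 8-gon of circumradius 7; After the difference (first − rest): starting from the r=7.5 cylinder, the r=9 cylinder at (8.5, 3) partially overlaps it — only the 58.63 mm² overlap (of its 229.10 mm²) is removed, clipping the outline; the r=7 cylinder at (12, 4.5) misses the remaining region (no effect) — 1 connected region. Overall, the cross-section is a single solid region. The nearest boundary edge runs (-7.50, 0.00)→(-5.30, 5.30); distance from the point to it = 2.36 mm. The point is inside the cross-section and 2.36 mm from the nearest boundary — more than the 1.6 mm shell width (4 × 0.4), so it's in the infill interior.

infill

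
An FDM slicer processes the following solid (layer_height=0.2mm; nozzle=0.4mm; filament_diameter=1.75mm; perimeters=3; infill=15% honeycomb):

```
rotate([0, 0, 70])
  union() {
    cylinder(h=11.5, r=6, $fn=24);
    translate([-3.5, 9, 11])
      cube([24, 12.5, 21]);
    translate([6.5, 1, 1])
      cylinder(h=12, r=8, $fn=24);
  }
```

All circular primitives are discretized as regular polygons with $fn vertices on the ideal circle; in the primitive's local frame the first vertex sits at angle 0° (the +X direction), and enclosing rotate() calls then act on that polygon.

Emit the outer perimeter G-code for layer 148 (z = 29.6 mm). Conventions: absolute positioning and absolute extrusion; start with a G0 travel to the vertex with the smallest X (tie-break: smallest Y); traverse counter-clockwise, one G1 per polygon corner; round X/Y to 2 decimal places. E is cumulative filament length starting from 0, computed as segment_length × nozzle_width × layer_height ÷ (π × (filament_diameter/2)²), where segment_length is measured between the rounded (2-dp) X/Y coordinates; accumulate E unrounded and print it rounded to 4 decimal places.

G0 X-21.40 Y4.06 Z29.60
G1 X-9.65 Y-0.21 E0.4158
G1 X-1.45 Y22.34 E1.2139
G1 X-13.19 Y26.62 E1.6295
G1 X-21.40 Y4.06 E2.4280

At z = 29.6 mm: the cylinder is absent (z outside [0, 11.5]); the 24×12.5 cube at (-3.5, 9) contributes its full rectangle; the cylinder at (6.5, 1) is not intersected at this z (z outside [1, 13]); Merging all regions: only the 24×12.5 cube at (-3.5, 9) is present, so the union is just that shape — 1 connected region; (rotated 70° about Z; rotation is an isometry so areas/perimeters/island counts are preserved). The outline is a single polygon with 4 vertices. Extrusion per mm of travel: 0.4 × 0.2 / (π × 0.875²) = 0.033260. Accumulating E over each segment gives final E = 2.4280.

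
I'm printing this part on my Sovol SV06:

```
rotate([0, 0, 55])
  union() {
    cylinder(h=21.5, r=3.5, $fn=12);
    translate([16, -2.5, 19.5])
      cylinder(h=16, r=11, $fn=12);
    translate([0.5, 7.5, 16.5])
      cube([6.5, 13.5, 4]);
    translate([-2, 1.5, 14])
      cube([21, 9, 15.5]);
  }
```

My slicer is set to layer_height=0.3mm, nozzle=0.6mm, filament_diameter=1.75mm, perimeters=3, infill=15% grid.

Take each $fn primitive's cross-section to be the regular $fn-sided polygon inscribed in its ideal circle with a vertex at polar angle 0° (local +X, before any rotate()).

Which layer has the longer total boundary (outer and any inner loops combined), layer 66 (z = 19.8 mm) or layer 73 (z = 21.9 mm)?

layer 66 (z = 19.8 mm)

Layer 66 (z = 19.8): the cylinder: section is a regular 12-gon, circumradius r=3.5 (perimeter = 2·12·3.500·sin(180°/12) = 21.74 mm); the r=11 cylinder at (16, -2.5) contributes a regular 12-gon of circumradius 11 (perimeter = 2·12·11.000·sin(180°/12) = 68.33 mm); the cube at (0.5, 7.5) (footprint 6.5×13.5) is included at this height (perimeter 40.00 mm); the cube at (-2, 1.5) is present — its section is the full 21×9 rectangle (perimeter 60.00 mm); Merging all regions: the regions partially overlap (shared area 95.87 mm²), so the edge portions inside another operand are dropped and the merged outline is re-measured after clipping — boundary = 123.47 mm; (whole slice rotated 55° about Z — lengths, areas and connectivity unchanged). So its perimeter = 123.47 mm. Layer 73 (z = 21.9): the cylinder does not reach this height (z outside [0, 21.5]); the cylinder at (16, -2.5): section is a regular 12-gon, circumradius r=11 (perimeter = 2·12·11.000·sin(180°/12) = 68.33 mm); the cube at (0.5, 7.5) does not reach this height (z outside [16.5, 20.5]); the cube at (-2, 1.5) is present — its section is the full 21×9 rectangle (perimeter 60.00 mm); Taking the union: the regions partially overlap (shared area 68.69 mm²), so the edge portions inside another operand are dropped and the merged outline is re-measured after clipping — boundary = 93.16 mm; (rotated 55° about Z; rotation is an isometry so areas/perimeters/island counts are preserved). So its perimeter = 93.16 mm. Layer 66 is larger (123.47 vs 93.16 mm).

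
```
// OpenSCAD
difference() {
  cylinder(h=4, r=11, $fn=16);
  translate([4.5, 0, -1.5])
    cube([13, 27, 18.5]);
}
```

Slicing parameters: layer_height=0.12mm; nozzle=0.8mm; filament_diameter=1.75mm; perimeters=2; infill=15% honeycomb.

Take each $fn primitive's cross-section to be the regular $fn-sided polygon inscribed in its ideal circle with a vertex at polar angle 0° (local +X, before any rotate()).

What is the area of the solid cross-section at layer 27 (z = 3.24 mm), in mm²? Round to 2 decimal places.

At z = 3.24 mm: the r=11 cylinder gives a regular 16-gon of circumradius 11 (constant along its height) (area = (16/2)·11.000²·sin(360°/16) = 370.44 mm²); the cube at (4.5, 0) is present — its section is the full 13×27 rectangle (area 351.00 mm²); After the difference (first − rest): starting from the r=11 cylinder (370.44 mm²), the 13×27 cube at (4.5, 0) partially overlaps it — only the 45.14 mm² overlap (of its 351.00 mm²) is removed, clipping the outline — area = 325.29 mm². Overall, the cross-section is a single solid region. Net area = 325.29 mm².

325.29 mm²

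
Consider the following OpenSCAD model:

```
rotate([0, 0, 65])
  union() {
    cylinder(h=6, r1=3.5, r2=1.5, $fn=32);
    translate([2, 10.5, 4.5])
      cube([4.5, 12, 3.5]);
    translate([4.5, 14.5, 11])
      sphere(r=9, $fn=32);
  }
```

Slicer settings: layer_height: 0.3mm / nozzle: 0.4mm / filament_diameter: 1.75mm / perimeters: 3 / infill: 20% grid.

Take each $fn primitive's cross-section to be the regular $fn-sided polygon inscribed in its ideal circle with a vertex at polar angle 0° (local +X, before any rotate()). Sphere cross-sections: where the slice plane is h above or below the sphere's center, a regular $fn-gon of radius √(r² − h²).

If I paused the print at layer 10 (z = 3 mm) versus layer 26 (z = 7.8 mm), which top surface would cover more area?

Layer 10 (z = 3): the cone contributes a regular 32-gon of circumradius 2.500 (interpolated between r1=3.5 and r2=1.5 at t=0.500) (area = (32/2)·2.500²·sin(360°/32) = 19.51 mm²); the cube at (2, 10.5) is not intersected at this z (z outside [4.5, 8]); the r=9 sphere at (4.5, 14.5) slices to a regular 32-gon of circumradius 4.123 (√(r²−h²) with h=8 from center) (area = (32/2)·4.123²·sin(360°/32) = 53.06 mm²); Taking the union: the 2 present regions are separate (no shared area or edge), so areas and boundary lengths simply add and each stays a separate island — area = 72.57 mm²; (whole slice rotated 65° about Z — lengths, areas and connectivity unchanged). So its area = 72.57 mm². Layer 26 (z = 7.8): the cone is absent (z outside [0, 6]); the cube at (2, 10.5) (footprint 4.5×12) is included at this height (area 54.00 mm²); the sphere at (4.5, 14.5): section is a regular 32-gon, circumradius = √(r²−h²) = √(9²−3.2²) = 8.412 (area = (32/2)·8.412²·sin(360°/32) = 220.87 mm²); Merging all regions: the regions partially overlap — summed areas 274.87 mm² minus the doubly-counted overlap 54.00 mm² gives 220.87 mm² — area = 220.87 mm²; (whole slice rotated 65° about Z — lengths, areas and connectivity unchanged). So its area = 220.87 mm². Layer 26 is larger (220.87 vs 72.57 mm²).

layer 26 (z = 7.8 mm)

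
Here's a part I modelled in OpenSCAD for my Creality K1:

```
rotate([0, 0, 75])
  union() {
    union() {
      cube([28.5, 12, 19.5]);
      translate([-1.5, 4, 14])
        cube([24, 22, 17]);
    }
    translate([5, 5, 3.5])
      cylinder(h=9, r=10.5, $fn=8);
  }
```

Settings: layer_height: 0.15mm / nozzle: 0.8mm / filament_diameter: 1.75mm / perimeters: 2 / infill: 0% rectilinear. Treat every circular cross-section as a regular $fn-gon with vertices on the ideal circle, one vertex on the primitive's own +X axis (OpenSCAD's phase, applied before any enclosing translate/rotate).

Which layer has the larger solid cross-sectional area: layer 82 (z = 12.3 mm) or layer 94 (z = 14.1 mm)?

layer 94 (z = 14.1 mm)

Layer 82 (z = 12.3): the cube (footprint 28.5×12) is included at this height (area 342.00 mm²); the cube at (-1.5, 4) does not reach this height (z outside [14, 31]); Taking the union: only the 28.5×12 cube is present, so the union is just that shape — area = 342.00 mm²; the r=10.5 cylinder at (5, 5) contributes a regular 8-gon of circumradius 10.5 (area = (8/2)·10.500²·sin(360°/8) = 311.83 mm²); Taking the union: the regions partially overlap — summed areas 653.83 mm² minus the doubly-counted overlap 170.67 mm² gives 483.16 mm² — area = 483.16 mm²; (whole slice rotated 75° about Z — lengths, areas and connectivity unchanged). So its area = 483.16 mm². Layer 94 (z = 14.1): the cube is present — its section is the full 28.5×12 rectangle (area 342.00 mm²); the 24×22 cube at (-1.5, 4) contributes its full rectangle (area 528.00 mm²); Combining (union): the regions partially overlap — summed areas 870.00 mm² minus the doubly-counted overlap 180.00 mm² gives 690.00 mm² — area = 690.00 mm²; the cylinder at (5, 5) does not reach this height (z outside [3.5, 12.5]); Combining (union): only that combined region is present, so the union is just that shape — area = 690.00 mm²; (rotated 75° about Z; rotation is an isometry so areas/perimeters/island counts are preserved). So its area = 690.00 mm². Layer 94 is larger (690.00 vs 483.16 mm²).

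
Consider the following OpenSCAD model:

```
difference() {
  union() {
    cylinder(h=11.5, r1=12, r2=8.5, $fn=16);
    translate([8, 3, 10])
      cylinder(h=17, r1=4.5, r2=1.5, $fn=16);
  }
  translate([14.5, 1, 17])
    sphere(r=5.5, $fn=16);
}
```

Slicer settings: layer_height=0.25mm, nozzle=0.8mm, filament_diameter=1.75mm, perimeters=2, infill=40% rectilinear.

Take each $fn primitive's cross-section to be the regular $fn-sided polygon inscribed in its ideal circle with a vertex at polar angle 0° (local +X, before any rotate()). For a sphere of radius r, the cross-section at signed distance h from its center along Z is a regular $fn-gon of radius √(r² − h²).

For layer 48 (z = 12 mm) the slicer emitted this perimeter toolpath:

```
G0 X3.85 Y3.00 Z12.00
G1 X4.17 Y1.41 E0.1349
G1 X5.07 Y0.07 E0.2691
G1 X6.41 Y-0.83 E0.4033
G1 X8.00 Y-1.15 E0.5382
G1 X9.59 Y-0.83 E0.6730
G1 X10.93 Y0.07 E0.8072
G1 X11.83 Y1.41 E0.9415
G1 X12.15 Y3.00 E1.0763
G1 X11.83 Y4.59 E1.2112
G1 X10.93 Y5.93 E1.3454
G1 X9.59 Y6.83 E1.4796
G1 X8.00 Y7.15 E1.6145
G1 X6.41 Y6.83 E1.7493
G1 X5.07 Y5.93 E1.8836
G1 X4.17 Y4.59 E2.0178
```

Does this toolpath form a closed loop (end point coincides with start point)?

Start point (G0): (3.85, 3.00). End point (last G1): the path does not return to the start — open.

no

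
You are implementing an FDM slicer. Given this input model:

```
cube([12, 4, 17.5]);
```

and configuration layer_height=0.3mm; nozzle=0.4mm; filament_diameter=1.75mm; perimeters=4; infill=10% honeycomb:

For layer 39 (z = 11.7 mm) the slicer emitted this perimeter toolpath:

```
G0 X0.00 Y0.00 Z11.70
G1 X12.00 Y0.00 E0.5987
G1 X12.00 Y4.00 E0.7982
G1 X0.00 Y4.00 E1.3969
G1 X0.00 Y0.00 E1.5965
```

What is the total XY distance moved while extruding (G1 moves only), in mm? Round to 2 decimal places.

32.00 mm

Sum the Euclidean lengths of each G1 segment: total = 32.00 mm.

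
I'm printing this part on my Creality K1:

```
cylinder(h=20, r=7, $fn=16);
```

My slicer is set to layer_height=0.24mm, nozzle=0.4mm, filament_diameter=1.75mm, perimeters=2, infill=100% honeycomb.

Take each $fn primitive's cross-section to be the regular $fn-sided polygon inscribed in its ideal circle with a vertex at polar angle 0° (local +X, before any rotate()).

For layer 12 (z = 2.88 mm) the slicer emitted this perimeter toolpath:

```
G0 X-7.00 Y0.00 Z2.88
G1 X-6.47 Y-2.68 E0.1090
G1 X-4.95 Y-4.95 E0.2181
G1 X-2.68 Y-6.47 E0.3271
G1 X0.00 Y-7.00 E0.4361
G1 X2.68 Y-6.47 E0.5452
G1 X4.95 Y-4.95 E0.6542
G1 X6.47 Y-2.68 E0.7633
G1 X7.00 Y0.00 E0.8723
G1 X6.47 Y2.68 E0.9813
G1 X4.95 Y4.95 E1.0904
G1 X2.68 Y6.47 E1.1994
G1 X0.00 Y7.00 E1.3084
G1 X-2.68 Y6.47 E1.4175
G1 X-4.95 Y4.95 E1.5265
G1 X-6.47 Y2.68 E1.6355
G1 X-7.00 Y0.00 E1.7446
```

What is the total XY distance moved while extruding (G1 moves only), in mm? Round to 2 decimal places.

43.71 mm

Sum the Euclidean lengths of each G1 segment: total = 43.71 mm.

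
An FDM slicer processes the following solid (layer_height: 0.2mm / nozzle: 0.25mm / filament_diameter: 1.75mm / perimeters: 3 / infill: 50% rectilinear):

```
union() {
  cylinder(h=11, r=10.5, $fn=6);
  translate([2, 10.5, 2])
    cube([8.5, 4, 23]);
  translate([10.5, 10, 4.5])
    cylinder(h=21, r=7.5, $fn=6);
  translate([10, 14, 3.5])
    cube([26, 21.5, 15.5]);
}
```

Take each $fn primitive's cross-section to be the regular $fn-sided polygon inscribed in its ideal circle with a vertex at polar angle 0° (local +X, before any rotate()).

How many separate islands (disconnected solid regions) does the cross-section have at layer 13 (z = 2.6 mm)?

2

At z = 2.6 mm: the r=10.5 cylinder gives a regular 6-gon of circumradius 10.5 (constant along its height); the cube at (2, 10.5) (footprint 8.5×4) is included at this height; the cylinder at (10.5, 10) is absent (z outside [4.5, 25.5]); the cube at (10, 14) is absent (z outside [3.5, 19]); Taking the union: the 2 present regions are separate (no shared area or edge), so areas and boundary lengths simply add and each stays a separate island — 2 connected regions. Overall, the cross-section has 2 separate islands. Island count = 2.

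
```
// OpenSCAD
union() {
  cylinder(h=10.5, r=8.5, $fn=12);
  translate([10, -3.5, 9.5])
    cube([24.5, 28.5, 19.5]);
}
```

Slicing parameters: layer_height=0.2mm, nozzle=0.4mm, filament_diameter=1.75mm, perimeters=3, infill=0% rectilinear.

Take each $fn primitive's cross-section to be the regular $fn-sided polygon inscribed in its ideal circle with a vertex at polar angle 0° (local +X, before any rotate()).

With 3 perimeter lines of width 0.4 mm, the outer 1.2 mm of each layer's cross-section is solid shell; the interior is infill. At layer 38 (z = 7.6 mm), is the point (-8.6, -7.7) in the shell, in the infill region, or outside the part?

outside

At z = 7.6 mm: the cylinder: section is a regular 12-gon, circumradius r=8.5; the cube at (10, -3.5) does not reach this height (z outside [9.5, 29]); Merging all regions: only the r=8.5 cylinder is present, so the union is just that shape — 1 connected region. Overall, the cross-section is a single solid region. The nearest boundary edge runs (-7.36, -4.25)→(-4.25, -7.36); distance from the point to it = 3.32 mm. The point is not inside any of the regions above, so it lies outside the cross-section (3.32 mm from the nearest boundary).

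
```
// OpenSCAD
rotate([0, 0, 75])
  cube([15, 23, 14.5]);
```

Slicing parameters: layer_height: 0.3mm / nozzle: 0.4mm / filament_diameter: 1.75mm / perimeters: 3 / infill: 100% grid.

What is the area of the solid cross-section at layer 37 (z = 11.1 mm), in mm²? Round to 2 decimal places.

345.00 mm²

At z = 11.1 mm: the 15×23 cube contributes its full rectangle (area 345.00 mm²); (rotated 75° about Z; rotation is an isometry so areas/perimeters/island counts are preserved). Overall, the cross-section is a single solid region. Net area = 345.00 mm².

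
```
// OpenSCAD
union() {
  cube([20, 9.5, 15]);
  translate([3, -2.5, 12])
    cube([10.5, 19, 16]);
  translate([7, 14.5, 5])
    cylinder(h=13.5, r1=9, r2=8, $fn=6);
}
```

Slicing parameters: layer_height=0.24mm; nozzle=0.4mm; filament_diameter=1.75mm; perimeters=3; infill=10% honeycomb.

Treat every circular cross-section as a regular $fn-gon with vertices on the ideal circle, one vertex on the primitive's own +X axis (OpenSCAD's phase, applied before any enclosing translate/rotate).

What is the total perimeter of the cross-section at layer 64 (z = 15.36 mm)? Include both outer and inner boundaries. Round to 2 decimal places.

70.88 mm

At z = 15.36 mm: the cube is not intersected at this z (z outside [0, 15]); the cube at (3, -2.5) (footprint 10.5×19) is included at this height (perimeter 59.00 mm); the cone at (7, 14.5) (r1=9→r2=8) has section circumradius 8.233 here — a regular 6-gon (perimeter = 2·6·8.233·sin(180°/6) = 49.40 mm); Combining (union): the regions partially overlap (shared area 90.94 mm²), so the edge portions inside another operand are dropped and the merged outline is re-measured after clipping — boundary = 70.88 mm. Overall, the cross-section is a single solid region. Total boundary length (outer) = 70.88 mm.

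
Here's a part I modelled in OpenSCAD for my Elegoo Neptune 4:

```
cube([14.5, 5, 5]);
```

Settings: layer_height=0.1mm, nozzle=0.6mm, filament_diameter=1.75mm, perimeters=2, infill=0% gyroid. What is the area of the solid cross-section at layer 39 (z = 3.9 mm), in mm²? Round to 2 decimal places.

At z = 3.9 mm: the 14.5×5 cube contributes its full rectangle (area 72.50 mm²). Overall, the cross-section is a single solid region. Net area = 72.50 mm².

72.50 mm²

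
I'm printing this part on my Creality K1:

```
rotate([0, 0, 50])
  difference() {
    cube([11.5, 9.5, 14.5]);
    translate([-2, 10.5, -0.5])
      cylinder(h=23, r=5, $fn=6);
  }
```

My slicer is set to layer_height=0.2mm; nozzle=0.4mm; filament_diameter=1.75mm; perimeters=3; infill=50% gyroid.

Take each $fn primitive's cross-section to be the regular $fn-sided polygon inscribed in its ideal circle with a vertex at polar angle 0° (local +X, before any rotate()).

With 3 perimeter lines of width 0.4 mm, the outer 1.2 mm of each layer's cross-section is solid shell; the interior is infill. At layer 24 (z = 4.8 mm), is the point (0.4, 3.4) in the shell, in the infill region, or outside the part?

At z = 4.8 mm: the cube is present — its section is the full 11.5×9.5 rectangle; the cylinder at (-2, 10.5): section is a regular 6-gon, circumradius r=5; After the difference (first − rest): starting from the 11.5×9.5 cube, the r=5 cylinder at (-2, 10.5) partially overlaps it — only the 4.87 mm² overlap (of its 64.95 mm²) is removed, clipping the outline — 1 connected region; (whole slice rotated 50° about Z — lengths, areas and connectivity unchanged). Overall, the cross-section is a single solid region. Undo the 50° rotation: the query point maps to (2.862, 1.879) in the un-rotated model frame. The nearest boundary edge runs (11.50, 0.00)→(0.00, 0.00); distance from the point to it = 1.88 mm. The point is inside the cross-section and 1.88 mm from the nearest boundary — more than the 1.2 mm shell width (3 × 0.4), so it's in the infill interior.

infill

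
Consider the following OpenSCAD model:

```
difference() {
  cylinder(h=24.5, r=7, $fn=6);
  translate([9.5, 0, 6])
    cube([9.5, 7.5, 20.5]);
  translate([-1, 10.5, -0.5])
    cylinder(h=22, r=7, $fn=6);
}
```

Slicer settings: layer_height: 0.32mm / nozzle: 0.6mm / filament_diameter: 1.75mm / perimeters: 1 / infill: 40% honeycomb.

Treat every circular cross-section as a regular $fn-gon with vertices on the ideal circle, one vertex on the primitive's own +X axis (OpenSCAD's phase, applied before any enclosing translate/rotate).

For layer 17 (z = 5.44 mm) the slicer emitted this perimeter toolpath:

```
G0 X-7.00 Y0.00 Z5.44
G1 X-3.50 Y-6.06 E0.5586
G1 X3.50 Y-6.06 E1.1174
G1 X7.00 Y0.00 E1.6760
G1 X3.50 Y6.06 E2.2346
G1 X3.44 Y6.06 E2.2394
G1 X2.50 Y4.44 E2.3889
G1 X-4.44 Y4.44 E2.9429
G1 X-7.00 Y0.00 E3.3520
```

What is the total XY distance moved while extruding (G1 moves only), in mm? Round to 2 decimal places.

41.99 mm

Sum the Euclidean lengths of each G1 segment: total = 41.99 mm.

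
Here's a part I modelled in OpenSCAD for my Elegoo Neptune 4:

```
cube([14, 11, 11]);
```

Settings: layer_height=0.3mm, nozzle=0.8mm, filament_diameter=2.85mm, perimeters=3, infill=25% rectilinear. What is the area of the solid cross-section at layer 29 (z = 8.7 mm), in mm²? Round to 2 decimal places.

At z = 8.7 mm: the 14×11 cube contributes its full rectangle (area 154.00 mm²). Overall, the cross-section is a single solid region. Net area = 154.00 mm².

154.00 mm²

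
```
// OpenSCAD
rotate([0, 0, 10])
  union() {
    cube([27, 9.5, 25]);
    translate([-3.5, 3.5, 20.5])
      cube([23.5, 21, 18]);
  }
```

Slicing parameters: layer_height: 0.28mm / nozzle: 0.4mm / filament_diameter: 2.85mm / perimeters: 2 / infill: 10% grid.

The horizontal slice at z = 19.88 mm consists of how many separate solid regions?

At z = 19.88 mm: the cube (footprint 27×9.5) is included at this height; the cube at (-3.5, 3.5) does not reach this height (z outside [20.5, 38.5]); Merging all regions: only the 27×9.5 cube is present, so the union is just that shape — 1 connected region; (rotated 10° about Z; rotation is an isometry so areas/perimeters/island counts are preserved). The result has 1 disconnected region.

1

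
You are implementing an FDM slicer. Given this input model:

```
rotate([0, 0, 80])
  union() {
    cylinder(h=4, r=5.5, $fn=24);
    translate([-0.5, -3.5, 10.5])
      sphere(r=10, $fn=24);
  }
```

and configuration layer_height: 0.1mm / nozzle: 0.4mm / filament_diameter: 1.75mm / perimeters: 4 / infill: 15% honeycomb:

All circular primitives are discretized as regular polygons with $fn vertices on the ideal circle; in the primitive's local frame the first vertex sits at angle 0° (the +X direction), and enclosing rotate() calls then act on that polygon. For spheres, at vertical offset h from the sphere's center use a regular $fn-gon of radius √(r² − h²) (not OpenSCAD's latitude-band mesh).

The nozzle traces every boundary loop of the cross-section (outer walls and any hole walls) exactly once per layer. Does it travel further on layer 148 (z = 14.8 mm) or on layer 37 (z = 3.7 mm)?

layer 148 (z = 14.8 mm)

Layer 148 (z = 14.8): the cylinder is not intersected at this z (z outside [0, 4]); the r=10 sphere at (-0.5, -3.5) contributes a regular 24-gon of circumradius √(10²−4.3²) = 9.028 (perimeter = 2·24·9.028·sin(180°/24) = 56.56 mm); Combining (union): only the r=10 sphere at (-0.5, -3.5) is present, so the union is just that shape — boundary = 56.56 mm; (whole slice rotated 80° about Z — lengths, areas and connectivity unchanged). So its perimeter = 56.56 mm. Layer 37 (z = 3.7): the cylinder: section is a regular 24-gon, circumradius r=5.5 (perimeter = 2·24·5.500·sin(180°/24) = 34.46 mm); the r=10 sphere at (-0.5, -3.5) slices to a regular 24-gon of circumradius 7.332 (√(r²−h²) with h=6.8 from center) (perimeter = 2·24·7.332·sin(180°/24) = 45.94 mm); Combining (union): the regions partially overlap (shared area 79.58 mm²), so the edge portions inside another operand are dropped and the merged outline is re-measured after clipping — boundary = 48.33 mm; (rotated 80° about Z; rotation is an isometry so areas/perimeters/island counts are preserved). So its perimeter = 48.33 mm. Layer 148 is larger (56.56 vs 48.33 mm).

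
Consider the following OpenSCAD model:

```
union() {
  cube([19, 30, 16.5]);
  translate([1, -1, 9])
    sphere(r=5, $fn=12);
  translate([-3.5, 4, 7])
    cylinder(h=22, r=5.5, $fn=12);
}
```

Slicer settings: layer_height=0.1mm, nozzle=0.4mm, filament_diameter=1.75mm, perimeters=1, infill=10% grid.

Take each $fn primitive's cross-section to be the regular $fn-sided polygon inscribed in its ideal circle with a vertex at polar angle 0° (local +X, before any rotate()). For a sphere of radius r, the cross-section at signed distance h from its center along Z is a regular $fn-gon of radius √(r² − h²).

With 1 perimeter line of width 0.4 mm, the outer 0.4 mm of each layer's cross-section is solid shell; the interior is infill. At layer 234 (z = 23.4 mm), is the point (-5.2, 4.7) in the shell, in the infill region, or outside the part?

infill

At z = 23.4 mm: the cube is absent (z outside [0, 16.5]); the sphere at (1, -1) does not reach this height (|z−center|=14.400 > r=5); the r=5.5 cylinder at (-3.5, 4) contributes a regular 12-gon of circumradius 5.5; Combining (union): only the r=5.5 cylinder at (-3.5, 4) is present, so the union is just that shape — 1 connected region. Overall, the cross-section is a single solid region. The nearest boundary edge runs (-8.26, 6.75)→(-9.00, 4.00); distance from the point to it = 3.49 mm. The point is inside the cross-section and 3.49 mm from the nearest boundary — more than the 0.4 mm shell width (1 × 0.4), so it's in the infill interior.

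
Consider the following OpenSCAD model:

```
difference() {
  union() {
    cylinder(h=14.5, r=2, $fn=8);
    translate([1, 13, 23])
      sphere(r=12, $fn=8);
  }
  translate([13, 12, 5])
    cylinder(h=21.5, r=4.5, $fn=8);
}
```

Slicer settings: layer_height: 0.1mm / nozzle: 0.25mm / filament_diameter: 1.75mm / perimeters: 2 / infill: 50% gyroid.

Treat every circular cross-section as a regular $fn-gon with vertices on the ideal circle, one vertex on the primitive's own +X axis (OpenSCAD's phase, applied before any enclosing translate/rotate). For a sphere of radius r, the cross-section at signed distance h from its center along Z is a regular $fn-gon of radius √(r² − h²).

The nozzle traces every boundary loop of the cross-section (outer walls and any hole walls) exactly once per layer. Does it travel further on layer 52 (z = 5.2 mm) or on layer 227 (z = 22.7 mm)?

Layer 52 (z = 5.2): the r=2 cylinder gives a regular 8-gon of circumradius 2 (constant along its height) (perimeter = 2·8·2.000·sin(180°/8) = 12.25 mm); the sphere at (1, 13) does not reach this height (|z−center|=17.800 > r=12); Taking the union: only the r=2 cylinder is present, so the union is just that shape — boundary = 12.25 mm; the r=4.5 cylinder at (13, 12) gives a regular 8-gon of circumradius 4.5 (constant along its height) (perimeter = 2·8·4.500·sin(180°/8) = 27.55 mm); Subtracting the remaining from the first: starting from the result so far, the r=4.5 cylinder at (13, 12) misses the remaining region (no effect) — boundary = 12.25 mm. So its perimeter = 12.25 mm. Layer 227 (z = 22.7): the cylinder does not reach this height (z outside [0, 14.5]); the r=12 sphere at (1, 13) slices to a regular 8-gon of circumradius 11.996 (√(r²−h²) with h=0.3 from center) (perimeter = 2·8·11.996·sin(180°/8) = 73.45 mm); Merging all regions: only the r=12 sphere at (1, 13) is present, so the union is just that shape — boundary = 73.45 mm; the r=4.5 cylinder at (13, 12) gives a regular 8-gon of circumradius 4.5 (constant along its height) (perimeter = 2·8·4.500·sin(180°/8) = 27.55 mm); Taking the first minus the rest: starting from the result so far, the r=4.5 cylinder at (13, 12) partially overlaps it — only the 21.10 mm² overlap (of its 57.28 mm²) is removed, clipping the outline — boundary = 75.47 mm. So its perimeter = 75.47 mm. Layer 227 is larger (75.47 vs 12.25 mm).

layer 227 (z = 22.7 mm)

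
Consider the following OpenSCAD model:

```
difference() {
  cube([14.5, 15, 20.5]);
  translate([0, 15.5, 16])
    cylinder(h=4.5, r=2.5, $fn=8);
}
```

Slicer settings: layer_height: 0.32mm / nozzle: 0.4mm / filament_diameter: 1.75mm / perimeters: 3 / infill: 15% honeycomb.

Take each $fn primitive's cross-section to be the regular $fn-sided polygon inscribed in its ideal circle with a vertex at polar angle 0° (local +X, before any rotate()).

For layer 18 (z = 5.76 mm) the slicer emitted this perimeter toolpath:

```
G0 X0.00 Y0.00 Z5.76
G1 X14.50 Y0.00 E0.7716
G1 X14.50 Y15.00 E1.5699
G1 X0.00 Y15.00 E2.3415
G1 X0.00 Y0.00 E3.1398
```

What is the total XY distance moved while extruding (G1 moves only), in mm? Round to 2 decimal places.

59.00 mm

Sum the Euclidean lengths of each G1 segment: total = 59.00 mm.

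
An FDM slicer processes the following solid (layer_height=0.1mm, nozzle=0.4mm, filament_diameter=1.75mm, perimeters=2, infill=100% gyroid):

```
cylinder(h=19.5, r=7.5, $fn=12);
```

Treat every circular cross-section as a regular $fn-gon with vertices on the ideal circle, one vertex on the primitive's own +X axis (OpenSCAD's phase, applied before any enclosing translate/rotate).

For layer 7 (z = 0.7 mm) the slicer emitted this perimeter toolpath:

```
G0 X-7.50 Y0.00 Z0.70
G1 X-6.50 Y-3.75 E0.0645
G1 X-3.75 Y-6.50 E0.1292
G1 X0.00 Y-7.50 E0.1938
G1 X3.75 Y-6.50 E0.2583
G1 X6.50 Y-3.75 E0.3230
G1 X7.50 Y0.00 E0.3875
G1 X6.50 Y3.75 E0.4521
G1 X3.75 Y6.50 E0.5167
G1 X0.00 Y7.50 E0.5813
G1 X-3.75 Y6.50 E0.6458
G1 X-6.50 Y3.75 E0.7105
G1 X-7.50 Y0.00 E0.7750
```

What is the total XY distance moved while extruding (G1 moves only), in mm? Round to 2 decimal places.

Sum the Euclidean lengths of each G1 segment: total = 46.60 mm.

46.60 mm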